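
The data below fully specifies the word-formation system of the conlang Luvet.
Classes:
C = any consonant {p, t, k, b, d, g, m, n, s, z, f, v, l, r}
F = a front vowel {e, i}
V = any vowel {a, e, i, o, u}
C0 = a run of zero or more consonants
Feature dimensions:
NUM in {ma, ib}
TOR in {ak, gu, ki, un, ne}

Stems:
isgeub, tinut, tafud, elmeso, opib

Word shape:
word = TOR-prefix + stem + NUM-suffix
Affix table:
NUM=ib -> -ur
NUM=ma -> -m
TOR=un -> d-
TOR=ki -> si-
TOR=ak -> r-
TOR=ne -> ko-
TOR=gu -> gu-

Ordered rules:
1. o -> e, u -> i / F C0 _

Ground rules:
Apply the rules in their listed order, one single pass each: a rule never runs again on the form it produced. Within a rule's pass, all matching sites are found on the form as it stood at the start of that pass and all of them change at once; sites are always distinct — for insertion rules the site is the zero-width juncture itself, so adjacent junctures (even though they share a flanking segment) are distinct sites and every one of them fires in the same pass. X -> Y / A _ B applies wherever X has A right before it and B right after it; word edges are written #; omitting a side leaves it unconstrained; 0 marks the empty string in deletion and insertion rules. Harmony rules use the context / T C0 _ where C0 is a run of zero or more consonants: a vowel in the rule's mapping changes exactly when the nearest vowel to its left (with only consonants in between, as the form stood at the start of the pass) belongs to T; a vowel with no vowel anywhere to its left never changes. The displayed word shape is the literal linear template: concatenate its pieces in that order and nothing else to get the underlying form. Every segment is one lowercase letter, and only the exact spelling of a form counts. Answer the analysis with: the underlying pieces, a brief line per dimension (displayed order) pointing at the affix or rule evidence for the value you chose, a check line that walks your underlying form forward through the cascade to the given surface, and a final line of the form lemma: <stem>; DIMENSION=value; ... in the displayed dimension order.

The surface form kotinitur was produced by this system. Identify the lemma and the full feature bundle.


underlying: ko-tinut-ur
NUM=ib - signalled by the affix -ur
TOR=ne - signalled by the affix ko-
check: kotinutur -> kotinitur
lemma: tinut; NUM=ib; TOR=ne


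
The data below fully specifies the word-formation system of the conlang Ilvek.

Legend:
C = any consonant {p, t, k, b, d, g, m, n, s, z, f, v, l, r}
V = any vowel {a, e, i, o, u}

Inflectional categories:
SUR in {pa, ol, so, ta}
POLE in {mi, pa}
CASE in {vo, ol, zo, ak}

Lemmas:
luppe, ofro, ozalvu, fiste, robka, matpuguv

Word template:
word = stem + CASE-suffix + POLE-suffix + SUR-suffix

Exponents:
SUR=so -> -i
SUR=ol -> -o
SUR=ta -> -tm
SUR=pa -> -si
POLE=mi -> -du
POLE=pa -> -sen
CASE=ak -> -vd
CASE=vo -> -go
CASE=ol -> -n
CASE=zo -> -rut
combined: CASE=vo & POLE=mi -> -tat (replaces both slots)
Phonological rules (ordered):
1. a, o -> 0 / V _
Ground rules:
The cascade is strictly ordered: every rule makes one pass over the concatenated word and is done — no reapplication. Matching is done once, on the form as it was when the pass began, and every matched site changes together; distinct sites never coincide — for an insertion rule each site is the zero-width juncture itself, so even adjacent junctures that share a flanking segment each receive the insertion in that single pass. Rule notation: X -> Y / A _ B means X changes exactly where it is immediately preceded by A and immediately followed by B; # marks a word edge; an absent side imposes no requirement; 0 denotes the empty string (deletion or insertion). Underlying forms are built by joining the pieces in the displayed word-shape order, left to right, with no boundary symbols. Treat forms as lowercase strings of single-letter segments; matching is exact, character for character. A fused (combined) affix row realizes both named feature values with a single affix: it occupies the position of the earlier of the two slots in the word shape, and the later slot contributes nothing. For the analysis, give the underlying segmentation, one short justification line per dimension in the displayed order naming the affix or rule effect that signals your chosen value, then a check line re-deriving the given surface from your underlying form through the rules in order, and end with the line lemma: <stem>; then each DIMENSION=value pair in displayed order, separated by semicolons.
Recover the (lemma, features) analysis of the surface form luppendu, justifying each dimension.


underlying: luppe-n-du-o
SUR=ol - signalled by the affix -o
POLE=mi - signalled by the affix -du
CASE=ol - signalled by the affix -n
check: luppenduo -> luppendu
lemma: luppe; SUR=ol; POLE=mi; CASE=ol


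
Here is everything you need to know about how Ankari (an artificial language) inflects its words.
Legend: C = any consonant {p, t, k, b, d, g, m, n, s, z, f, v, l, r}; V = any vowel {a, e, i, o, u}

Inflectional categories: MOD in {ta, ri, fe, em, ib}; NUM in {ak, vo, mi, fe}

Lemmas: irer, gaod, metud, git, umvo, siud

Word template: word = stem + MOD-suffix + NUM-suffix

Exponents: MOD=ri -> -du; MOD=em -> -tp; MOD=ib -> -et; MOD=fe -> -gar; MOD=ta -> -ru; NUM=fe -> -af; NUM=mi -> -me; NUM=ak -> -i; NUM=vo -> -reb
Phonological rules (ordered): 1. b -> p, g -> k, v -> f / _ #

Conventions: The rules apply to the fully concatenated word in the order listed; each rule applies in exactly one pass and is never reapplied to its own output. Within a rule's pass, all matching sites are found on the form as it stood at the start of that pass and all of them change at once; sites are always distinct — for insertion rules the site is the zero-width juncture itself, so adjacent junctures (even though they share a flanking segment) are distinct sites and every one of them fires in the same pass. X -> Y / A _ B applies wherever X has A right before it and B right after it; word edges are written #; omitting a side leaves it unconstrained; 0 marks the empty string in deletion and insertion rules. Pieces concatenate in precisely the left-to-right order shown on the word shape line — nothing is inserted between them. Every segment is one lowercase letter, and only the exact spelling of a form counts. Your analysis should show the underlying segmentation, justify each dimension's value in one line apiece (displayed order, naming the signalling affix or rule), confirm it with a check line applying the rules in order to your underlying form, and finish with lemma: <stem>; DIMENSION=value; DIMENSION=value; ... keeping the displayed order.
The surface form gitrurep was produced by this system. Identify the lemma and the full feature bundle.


underlying: git-ru-reb
MOD=ta - signalled by the affix -ru
NUM=vo - signalled by the affix -reb
check: gitrureb -> gitrurep
lemma: git; MOD=ta; NUM=vo


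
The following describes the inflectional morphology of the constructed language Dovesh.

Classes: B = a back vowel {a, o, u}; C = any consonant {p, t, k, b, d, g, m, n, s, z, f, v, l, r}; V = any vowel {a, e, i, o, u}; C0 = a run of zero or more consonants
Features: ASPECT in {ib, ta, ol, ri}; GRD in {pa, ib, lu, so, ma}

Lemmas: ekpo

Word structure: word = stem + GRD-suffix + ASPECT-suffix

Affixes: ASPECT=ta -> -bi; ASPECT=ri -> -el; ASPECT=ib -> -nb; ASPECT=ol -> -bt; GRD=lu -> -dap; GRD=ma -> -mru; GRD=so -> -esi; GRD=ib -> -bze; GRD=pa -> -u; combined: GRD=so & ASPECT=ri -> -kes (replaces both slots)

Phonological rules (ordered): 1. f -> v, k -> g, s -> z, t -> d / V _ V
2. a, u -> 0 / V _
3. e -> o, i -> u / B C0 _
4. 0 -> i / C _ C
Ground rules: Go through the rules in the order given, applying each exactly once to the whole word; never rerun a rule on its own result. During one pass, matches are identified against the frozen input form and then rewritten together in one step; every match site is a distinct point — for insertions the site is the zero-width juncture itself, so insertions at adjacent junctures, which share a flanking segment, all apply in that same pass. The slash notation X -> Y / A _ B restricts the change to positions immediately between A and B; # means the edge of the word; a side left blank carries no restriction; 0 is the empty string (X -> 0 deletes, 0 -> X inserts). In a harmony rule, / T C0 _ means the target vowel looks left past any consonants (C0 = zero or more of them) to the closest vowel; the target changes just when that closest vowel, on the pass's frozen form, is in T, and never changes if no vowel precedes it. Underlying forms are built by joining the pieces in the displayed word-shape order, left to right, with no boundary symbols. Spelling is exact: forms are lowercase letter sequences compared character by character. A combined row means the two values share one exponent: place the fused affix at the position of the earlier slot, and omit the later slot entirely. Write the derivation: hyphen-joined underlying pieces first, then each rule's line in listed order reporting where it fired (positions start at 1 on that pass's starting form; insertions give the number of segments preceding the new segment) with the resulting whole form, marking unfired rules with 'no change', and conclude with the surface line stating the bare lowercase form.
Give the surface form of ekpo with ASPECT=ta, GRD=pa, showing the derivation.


underlying: ekpo-u-bi
1. f -> v, k -> g, s -> z, t -> d / V _ V: no change
2. a, u -> 0 / V _: fires at position(s) 5: ekpobi
3. e -> o, i -> u / B C0 _: fires at position(s) 6: ekpobu
4. 0 -> i / C _ C: inserts after position(s) 2: ekipobu
surface: ekipobu


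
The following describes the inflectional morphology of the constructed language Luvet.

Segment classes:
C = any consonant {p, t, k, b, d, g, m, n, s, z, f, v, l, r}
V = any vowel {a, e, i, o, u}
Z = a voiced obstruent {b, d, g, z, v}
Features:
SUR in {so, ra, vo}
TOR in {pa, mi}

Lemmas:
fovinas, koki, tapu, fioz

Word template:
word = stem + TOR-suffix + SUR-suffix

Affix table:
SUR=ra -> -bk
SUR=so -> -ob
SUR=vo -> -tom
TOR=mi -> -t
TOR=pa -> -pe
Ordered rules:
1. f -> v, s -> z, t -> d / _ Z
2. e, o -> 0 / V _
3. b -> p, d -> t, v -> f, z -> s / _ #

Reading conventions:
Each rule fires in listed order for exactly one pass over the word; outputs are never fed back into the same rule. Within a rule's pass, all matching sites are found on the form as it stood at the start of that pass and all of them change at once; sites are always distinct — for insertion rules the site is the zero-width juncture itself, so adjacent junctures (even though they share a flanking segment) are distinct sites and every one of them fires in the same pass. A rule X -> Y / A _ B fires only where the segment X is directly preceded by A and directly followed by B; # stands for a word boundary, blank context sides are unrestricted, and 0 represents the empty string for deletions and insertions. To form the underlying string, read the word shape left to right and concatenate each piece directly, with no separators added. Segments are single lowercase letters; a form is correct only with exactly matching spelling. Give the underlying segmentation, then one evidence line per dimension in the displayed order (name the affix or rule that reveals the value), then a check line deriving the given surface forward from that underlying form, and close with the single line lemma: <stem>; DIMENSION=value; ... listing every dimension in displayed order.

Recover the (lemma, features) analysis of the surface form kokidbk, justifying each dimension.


underlying: koki-t-bk
SUR=ra - signalled by the affix -bk
TOR=mi - signalled by the affix -t
check: kokitbk -> kokidbk -> kokidbk -> kokidbk
lemma: koki; SUR=ra; TOR=mi


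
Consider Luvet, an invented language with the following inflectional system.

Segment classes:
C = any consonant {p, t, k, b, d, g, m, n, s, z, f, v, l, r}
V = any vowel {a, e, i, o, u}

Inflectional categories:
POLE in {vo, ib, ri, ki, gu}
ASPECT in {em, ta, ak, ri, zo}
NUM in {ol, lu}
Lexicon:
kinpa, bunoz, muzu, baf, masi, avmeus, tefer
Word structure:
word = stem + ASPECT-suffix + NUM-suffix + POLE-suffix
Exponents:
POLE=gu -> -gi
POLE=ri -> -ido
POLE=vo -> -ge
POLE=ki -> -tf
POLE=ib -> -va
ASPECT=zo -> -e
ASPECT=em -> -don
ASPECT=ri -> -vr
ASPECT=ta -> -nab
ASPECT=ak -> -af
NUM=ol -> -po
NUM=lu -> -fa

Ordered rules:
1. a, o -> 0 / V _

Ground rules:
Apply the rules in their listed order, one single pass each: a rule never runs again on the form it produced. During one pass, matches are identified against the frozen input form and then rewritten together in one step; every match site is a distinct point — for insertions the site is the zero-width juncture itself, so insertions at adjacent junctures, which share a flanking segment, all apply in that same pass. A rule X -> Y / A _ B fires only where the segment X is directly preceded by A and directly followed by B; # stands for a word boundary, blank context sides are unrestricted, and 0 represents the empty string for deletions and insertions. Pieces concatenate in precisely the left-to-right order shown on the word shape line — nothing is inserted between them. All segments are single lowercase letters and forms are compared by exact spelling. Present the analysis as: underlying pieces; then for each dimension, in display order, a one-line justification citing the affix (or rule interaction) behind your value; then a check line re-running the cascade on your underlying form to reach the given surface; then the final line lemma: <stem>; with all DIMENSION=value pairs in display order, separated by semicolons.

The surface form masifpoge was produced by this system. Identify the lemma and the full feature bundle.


underlying: masi-af-po-ge
POLE=vo - signalled by the affix -ge
ASPECT=ak - signalled by the affix -af
NUM=ol - signalled by the affix -po
check: masiafpoge -> masifpoge
lemma: masi; POLE=vo; ASPECT=ak; NUM=ol


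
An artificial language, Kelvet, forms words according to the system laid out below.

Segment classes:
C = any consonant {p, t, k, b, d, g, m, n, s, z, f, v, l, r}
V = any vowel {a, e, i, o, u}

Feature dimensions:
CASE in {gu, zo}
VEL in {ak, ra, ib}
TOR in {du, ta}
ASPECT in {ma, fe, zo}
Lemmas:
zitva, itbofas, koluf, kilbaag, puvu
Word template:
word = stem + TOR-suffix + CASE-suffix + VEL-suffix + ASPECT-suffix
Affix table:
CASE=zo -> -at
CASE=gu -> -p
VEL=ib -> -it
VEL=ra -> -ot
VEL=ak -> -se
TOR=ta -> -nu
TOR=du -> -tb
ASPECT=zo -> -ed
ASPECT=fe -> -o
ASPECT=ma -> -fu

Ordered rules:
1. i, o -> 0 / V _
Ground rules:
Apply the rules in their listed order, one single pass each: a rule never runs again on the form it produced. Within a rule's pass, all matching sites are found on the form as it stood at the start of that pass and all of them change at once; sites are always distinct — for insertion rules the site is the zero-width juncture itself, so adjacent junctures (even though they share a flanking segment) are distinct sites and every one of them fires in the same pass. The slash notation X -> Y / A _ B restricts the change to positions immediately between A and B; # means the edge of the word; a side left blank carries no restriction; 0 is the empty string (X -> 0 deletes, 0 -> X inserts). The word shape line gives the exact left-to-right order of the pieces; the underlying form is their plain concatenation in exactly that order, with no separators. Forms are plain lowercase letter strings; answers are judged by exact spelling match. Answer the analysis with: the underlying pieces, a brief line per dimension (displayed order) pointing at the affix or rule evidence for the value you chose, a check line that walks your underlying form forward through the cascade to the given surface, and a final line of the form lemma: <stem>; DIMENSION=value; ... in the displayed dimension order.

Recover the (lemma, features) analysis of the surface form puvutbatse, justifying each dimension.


underlying: puvu-tb-at-se-o
CASE=zo - signalled by the affix -at
VEL=ak - signalled by the affix -se
TOR=du - signalled by the affix -tb
ASPECT=fe - signalled by the affix -o
check: puvutbatseo -> puvutbatse
lemma: puvu; CASE=zo; VEL=ak; TOR=du; ASPECT=fe


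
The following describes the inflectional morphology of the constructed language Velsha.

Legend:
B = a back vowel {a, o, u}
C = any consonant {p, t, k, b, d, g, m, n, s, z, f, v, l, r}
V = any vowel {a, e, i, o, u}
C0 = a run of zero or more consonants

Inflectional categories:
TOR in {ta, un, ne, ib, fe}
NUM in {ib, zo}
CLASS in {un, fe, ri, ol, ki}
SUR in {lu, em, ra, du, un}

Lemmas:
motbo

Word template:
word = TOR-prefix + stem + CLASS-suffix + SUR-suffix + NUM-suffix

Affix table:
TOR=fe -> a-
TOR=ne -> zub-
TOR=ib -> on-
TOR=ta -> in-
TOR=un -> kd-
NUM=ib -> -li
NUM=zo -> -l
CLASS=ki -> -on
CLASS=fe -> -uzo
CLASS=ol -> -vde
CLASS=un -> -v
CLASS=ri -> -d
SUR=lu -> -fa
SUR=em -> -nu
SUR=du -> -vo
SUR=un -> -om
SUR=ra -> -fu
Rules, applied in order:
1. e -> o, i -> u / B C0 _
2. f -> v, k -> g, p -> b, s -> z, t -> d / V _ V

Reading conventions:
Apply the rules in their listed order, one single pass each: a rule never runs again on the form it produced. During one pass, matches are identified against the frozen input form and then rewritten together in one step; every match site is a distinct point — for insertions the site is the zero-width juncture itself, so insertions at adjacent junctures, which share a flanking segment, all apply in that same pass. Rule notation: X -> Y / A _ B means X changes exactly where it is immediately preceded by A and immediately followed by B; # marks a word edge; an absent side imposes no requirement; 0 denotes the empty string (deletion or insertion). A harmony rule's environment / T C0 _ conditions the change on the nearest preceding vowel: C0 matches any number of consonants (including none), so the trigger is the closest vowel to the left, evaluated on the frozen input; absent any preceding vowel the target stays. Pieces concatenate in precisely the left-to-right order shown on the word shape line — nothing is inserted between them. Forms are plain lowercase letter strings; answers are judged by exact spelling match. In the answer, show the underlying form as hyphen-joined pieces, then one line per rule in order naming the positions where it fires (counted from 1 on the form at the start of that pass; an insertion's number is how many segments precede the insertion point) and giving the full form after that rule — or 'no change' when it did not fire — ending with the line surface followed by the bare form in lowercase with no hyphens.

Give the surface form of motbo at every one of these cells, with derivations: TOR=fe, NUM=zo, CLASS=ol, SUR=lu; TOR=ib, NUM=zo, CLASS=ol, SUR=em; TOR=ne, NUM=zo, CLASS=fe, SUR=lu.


cell TOR=fe, NUM=zo, CLASS=ol, SUR=lu:
underlying: a-motbo-vde-fa-l
1. e -> o, i -> u / B C0 _: fires at position(s) 9: amotbovdofal
2. f -> v, k -> g, p -> b, s -> z, t -> d / V _ V: fires at position(s) 10: amotbovdoval
surface: amotbovdoval

cell TOR=ib, NUM=zo, CLASS=ol, SUR=em:
underlying: on-motbo-vde-nu-l
1. e -> o, i -> u / B C0 _: fires at position(s) 10: onmotbovdonul
2. f -> v, k -> g, p -> b, s -> z, t -> d / V _ V: no change
surface: onmotbovdonul

cell TOR=ne, NUM=zo, CLASS=fe, SUR=lu:
underlying: zub-motbo-uzo-fa-l
1. e -> o, i -> u / B C0 _: no change
2. f -> v, k -> g, p -> b, s -> z, t -> d / V _ V: fires at position(s) 12: zubmotbouzoval
surface: zubmotbouzoval


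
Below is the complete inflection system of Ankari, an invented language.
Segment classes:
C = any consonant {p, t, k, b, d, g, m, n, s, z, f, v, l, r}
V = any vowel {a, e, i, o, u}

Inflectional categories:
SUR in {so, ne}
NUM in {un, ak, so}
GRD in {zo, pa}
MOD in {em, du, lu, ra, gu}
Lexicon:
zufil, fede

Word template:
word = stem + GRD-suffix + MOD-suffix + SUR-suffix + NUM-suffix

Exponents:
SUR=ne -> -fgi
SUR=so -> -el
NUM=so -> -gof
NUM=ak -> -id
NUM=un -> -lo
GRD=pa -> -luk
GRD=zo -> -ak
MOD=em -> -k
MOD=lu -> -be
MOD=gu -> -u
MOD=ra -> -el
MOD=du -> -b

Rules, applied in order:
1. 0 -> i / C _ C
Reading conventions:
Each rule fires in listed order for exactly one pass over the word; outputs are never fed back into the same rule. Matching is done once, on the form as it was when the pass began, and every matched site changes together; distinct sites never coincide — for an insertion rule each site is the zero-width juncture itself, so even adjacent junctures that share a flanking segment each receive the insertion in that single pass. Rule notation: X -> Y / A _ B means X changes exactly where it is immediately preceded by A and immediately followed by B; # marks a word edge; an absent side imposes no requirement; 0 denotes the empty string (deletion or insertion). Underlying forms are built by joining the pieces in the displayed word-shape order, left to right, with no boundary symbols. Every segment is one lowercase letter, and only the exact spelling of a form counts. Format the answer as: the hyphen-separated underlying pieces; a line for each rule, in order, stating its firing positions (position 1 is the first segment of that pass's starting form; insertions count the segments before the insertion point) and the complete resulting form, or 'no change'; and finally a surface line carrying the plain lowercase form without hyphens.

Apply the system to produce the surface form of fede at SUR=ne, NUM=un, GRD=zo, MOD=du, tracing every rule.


underlying: fede-ak-b-fgi-lo
1. 0 -> i / C _ C: inserts after position(s) 6, 7, 8: fedeakibifigilo
surface: fedeakibifigilo


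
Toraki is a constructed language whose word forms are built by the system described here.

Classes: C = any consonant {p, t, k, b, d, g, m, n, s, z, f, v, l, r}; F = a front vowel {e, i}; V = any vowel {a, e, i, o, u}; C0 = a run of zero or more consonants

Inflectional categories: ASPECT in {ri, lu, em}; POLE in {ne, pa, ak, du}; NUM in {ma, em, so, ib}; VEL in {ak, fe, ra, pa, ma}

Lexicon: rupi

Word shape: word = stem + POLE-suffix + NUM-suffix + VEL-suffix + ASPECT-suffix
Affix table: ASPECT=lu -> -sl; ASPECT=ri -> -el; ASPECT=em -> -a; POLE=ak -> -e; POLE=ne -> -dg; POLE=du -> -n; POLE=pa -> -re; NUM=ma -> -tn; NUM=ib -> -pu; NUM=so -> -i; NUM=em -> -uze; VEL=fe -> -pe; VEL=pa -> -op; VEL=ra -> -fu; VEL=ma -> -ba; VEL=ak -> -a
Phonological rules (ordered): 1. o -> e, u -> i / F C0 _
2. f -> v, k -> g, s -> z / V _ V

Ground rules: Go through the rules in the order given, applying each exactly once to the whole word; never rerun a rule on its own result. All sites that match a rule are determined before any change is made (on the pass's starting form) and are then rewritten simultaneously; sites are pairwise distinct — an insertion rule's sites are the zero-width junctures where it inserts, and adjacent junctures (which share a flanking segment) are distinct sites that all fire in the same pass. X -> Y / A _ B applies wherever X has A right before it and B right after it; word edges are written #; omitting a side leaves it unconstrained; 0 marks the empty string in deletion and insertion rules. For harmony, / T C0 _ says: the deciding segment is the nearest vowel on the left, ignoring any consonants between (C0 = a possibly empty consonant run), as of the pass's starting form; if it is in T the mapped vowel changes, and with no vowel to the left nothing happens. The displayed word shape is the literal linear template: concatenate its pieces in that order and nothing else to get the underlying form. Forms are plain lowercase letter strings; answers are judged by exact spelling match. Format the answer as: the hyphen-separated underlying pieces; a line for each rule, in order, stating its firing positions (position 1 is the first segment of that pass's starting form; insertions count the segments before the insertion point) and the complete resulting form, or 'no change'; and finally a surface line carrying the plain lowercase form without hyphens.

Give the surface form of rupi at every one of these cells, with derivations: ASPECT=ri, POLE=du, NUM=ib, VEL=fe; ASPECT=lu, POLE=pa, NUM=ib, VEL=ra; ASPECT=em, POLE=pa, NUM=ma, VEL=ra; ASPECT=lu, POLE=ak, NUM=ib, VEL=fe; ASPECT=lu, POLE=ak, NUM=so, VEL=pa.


cell ASPECT=ri, POLE=du, NUM=ib, VEL=fe:
underlying: rupi-n-pu-pe-el
1. o -> e, u -> i / F C0 _: fires at position(s) 7: rupinpipeel
2. f -> v, k -> g, s -> z / V _ V: no change
surface: rupinpipeel

cell ASPECT=lu, POLE=pa, NUM=ib, VEL=ra:
underlying: rupi-re-pu-fu-sl
1. o -> e, u -> i / F C0 _: fires at position(s) 8: rupirepifusl
2. f -> v, k -> g, s -> z / V _ V: fires at position(s) 9: rupirepivusl
surface: rupirepivusl

cell ASPECT=em, POLE=pa, NUM=ma, VEL=ra:
underlying: rupi-re-tn-fu-a
1. o -> e, u -> i / F C0 _: fires at position(s) 10: rupiretnfia
2. f -> v, k -> g, s -> z / V _ V: no change
surface: rupiretnfia

cell ASPECT=lu, POLE=ak, NUM=ib, VEL=fe:
underlying: rupi-e-pu-pe-sl
1. o -> e, u -> i / F C0 _: fires at position(s) 7: rupiepipesl
2. f -> v, k -> g, s -> z / V _ V: no change
surface: rupiepipesl

cell ASPECT=lu, POLE=ak, NUM=so, VEL=pa:
underlying: rupi-e-i-op-sl
1. o -> e, u -> i / F C0 _: fires at position(s) 7: rupieiepsl
2. f -> v, k -> g, s -> z / V _ V: no change
surface: rupieiepsl


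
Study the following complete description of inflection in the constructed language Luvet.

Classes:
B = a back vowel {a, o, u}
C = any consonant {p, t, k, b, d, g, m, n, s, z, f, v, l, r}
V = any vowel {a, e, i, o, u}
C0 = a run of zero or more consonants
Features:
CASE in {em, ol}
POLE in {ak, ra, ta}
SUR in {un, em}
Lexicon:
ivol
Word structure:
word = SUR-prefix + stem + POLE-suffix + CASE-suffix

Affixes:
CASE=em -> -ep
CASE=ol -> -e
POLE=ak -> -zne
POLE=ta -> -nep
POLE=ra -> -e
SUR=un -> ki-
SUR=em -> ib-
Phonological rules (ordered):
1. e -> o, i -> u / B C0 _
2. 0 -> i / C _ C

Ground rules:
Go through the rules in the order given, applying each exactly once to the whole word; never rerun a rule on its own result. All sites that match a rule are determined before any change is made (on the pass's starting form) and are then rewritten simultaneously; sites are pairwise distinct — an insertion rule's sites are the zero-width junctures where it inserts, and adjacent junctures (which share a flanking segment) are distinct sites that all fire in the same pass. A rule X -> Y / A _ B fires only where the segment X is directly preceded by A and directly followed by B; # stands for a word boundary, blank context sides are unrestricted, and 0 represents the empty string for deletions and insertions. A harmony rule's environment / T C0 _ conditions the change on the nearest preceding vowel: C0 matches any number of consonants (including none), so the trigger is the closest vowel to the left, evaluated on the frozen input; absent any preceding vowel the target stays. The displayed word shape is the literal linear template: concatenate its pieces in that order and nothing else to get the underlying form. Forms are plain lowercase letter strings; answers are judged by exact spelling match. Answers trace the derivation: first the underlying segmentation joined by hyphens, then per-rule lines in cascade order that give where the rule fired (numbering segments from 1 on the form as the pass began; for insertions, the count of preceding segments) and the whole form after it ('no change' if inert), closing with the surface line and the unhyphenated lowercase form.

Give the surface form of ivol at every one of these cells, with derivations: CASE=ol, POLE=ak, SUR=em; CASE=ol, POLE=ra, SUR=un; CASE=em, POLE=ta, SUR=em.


cell CASE=ol, POLE=ak, SUR=em:
underlying: ib-ivol-zne-e
1. e -> o, i -> u / B C0 _: fires at position(s) 9: ibivolznoe
2. 0 -> i / C _ C: inserts after position(s) 6, 7: ibivolizinoe
surface: ibivolizinoe

cell CASE=ol, POLE=ra, SUR=un:
underlying: ki-ivol-e-e
1. e -> o, i -> u / B C0 _: fires at position(s) 7: kiivoloe
2. 0 -> i / C _ C: no change
surface: kiivoloe

cell CASE=em, POLE=ta, SUR=em:
underlying: ib-ivol-nep-ep
1. e -> o, i -> u / B C0 _: fires at position(s) 8: ibivolnopep
2. 0 -> i / C _ C: inserts after position(s) 6: ibivolinopep
surface: ibivolinopep


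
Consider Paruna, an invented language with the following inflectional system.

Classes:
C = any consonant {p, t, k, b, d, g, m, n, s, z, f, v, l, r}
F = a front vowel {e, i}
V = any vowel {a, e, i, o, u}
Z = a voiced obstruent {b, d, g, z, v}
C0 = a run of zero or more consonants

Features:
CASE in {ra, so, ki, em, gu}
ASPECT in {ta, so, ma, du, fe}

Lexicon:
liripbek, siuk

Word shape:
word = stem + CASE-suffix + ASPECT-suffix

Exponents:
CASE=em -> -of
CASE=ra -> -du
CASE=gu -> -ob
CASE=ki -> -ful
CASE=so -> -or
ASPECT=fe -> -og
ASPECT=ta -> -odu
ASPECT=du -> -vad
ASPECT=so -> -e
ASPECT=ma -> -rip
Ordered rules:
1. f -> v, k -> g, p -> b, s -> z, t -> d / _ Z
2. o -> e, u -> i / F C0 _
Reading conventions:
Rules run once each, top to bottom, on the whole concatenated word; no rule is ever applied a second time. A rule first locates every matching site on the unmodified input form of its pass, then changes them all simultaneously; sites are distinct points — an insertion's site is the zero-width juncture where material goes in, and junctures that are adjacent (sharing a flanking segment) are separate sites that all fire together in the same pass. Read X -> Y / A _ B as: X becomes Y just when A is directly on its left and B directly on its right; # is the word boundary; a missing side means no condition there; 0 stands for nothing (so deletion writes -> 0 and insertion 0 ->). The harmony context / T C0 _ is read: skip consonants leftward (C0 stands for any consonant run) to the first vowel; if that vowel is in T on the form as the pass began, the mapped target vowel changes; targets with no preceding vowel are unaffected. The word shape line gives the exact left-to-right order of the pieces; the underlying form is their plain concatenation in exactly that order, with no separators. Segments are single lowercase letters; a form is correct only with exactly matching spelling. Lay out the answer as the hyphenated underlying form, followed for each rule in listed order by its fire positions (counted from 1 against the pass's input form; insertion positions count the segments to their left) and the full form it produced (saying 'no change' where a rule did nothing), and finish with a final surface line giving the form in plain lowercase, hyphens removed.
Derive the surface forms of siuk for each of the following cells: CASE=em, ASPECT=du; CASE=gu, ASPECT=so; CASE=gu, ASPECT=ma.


cell CASE=em, ASPECT=du:
underlying: siuk-of-vad
1. f -> v, k -> g, p -> b, s -> z, t -> d / _ Z: fires at position(s) 6: siukovvad
2. o -> e, u -> i / F C0 _: fires at position(s) 3: siikovvad
surface: siikovvad

cell CASE=gu, ASPECT=so:
underlying: siuk-ob-e
1. f -> v, k -> g, p -> b, s -> z, t -> d / _ Z: no change
2. o -> e, u -> i / F C0 _: fires at position(s) 3: siikobe
surface: siikobe

cell CASE=gu, ASPECT=ma:
underlying: siuk-ob-rip
1. f -> v, k -> g, p -> b, s -> z, t -> d / _ Z: no change
2. o -> e, u -> i / F C0 _: fires at position(s) 3: siikobrip
surface: siikobrip


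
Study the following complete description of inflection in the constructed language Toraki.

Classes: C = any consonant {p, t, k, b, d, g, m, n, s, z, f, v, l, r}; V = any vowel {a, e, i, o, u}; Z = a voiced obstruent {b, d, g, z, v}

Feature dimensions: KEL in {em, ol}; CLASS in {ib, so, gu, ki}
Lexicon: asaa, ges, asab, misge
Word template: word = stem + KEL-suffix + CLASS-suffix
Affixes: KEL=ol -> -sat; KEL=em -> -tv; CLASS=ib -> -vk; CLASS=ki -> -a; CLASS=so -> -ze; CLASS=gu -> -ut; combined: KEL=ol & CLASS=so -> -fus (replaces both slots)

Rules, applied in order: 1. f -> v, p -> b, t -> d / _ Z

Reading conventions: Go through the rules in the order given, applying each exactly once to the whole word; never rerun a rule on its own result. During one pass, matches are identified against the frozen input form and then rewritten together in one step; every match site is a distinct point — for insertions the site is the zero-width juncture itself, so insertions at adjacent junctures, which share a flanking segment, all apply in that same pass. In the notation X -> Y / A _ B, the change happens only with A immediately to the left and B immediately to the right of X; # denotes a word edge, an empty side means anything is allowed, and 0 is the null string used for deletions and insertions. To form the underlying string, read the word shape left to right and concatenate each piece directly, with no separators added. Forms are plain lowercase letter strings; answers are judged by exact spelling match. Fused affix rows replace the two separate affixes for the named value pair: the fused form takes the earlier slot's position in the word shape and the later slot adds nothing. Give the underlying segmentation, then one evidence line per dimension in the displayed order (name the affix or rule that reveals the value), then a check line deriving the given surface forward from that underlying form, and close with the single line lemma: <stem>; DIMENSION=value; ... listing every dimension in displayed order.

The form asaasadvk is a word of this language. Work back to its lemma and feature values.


underlying: asaa-sat-vk
KEL=ol - signalled by the affix -sat
CLASS=ib - signalled by the affix -vk
check: asaasatvk -> asaasadvk
lemma: asaa; KEL=ol; CLASS=ib


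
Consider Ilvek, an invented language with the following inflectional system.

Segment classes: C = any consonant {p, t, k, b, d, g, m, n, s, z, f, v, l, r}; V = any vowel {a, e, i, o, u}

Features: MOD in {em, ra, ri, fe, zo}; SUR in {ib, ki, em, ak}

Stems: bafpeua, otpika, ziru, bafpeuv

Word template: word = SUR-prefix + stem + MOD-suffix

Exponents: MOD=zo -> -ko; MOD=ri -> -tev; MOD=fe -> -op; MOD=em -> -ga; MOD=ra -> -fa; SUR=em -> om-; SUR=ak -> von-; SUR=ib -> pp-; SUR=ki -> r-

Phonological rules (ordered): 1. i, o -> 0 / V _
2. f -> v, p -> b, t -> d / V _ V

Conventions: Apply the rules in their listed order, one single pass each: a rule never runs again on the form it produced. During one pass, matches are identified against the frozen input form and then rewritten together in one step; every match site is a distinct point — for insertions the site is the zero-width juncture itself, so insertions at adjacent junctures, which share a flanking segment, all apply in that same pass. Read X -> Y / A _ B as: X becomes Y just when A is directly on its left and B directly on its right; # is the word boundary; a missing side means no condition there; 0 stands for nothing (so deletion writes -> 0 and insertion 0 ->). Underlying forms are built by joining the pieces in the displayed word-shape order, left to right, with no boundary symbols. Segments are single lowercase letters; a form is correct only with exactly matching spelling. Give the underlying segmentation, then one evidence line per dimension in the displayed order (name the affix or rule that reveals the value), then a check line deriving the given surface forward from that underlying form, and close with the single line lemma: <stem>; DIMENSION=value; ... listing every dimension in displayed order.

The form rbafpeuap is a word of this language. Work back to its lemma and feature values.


underlying: r-bafpeua-op
MOD=fe - signalled by the affix -op
SUR=ki - signalled by the affix r-
check: rbafpeuaop -> rbafpeuap -> rbafpeuap
lemma: bafpeua; MOD=fe; SUR=ki


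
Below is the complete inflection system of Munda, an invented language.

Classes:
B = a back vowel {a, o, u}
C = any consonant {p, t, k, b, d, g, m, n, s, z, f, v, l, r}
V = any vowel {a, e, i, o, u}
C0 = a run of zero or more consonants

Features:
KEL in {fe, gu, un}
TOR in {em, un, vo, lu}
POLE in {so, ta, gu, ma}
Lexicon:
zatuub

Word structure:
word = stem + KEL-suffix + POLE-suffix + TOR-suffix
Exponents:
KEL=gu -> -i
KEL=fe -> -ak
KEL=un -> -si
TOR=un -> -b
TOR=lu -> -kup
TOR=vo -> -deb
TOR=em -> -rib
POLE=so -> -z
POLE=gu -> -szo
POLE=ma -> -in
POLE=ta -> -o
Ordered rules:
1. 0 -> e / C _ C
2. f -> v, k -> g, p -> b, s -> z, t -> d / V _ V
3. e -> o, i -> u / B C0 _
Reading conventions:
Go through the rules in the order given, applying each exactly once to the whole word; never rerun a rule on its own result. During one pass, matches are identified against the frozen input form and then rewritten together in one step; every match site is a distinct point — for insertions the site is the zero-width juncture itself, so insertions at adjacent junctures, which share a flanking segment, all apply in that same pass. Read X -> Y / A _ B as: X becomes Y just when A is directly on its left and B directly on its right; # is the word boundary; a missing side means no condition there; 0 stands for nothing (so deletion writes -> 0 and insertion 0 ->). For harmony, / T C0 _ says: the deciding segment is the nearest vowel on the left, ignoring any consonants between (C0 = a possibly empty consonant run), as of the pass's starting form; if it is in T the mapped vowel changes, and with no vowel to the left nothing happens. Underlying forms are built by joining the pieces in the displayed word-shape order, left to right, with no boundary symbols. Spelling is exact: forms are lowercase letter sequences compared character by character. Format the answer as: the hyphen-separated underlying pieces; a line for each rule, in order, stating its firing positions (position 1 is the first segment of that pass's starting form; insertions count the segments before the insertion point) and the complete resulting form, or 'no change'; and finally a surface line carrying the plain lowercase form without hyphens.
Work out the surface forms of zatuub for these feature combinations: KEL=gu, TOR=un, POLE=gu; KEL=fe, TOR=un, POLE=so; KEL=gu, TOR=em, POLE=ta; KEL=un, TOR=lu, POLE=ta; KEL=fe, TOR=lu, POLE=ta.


cell KEL=gu, TOR=un, POLE=gu:
underlying: zatuub-i-szo-b
1. 0 -> e / C _ C: inserts after position(s) 8: zatuubisezob
2. f -> v, k -> g, p -> b, s -> z, t -> d / V _ V: fires at position(s) 3, 8: zaduubizezob
3. e -> o, i -> u / B C0 _: fires at position(s) 7: zaduubuzezob
surface: zaduubuzezob

cell KEL=fe, TOR=un, POLE=so:
underlying: zatuub-ak-z-b
1. 0 -> e / C _ C: inserts after position(s) 8, 9: zatuubakezeb
2. f -> v, k -> g, p -> b, s -> z, t -> d / V _ V: fires at position(s) 3, 8: zaduubagezeb
3. e -> o, i -> u / B C0 _: fires at position(s) 9: zaduubagozeb
surface: zaduubagozeb

cell KEL=gu, TOR=em, POLE=ta:
underlying: zatuub-i-o-rib
1. 0 -> e / C _ C: no change
2. f -> v, k -> g, p -> b, s -> z, t -> d / V _ V: fires at position(s) 3: zaduubiorib
3. e -> o, i -> u / B C0 _: fires at position(s) 7, 10: zaduubuorub
surface: zaduubuorub

cell KEL=un, TOR=lu, POLE=ta:
underlying: zatuub-si-o-kup
1. 0 -> e / C _ C: inserts after position(s) 6: zatuubesiokup
2. f -> v, k -> g, p -> b, s -> z, t -> d / V _ V: fires at position(s) 3, 8, 11: zaduubeziogup
3. e -> o, i -> u / B C0 _: fires at position(s) 7: zaduuboziogup
surface: zaduuboziogup

cell KEL=fe, TOR=lu, POLE=ta:
underlying: zatuub-ak-o-kup
1. 0 -> e / C _ C: no change
2. f -> v, k -> g, p -> b, s -> z, t -> d / V _ V: fires at position(s) 3, 8, 10: zaduubagogup
3. e -> o, i -> u / B C0 _: no change
surface: zaduubagogup


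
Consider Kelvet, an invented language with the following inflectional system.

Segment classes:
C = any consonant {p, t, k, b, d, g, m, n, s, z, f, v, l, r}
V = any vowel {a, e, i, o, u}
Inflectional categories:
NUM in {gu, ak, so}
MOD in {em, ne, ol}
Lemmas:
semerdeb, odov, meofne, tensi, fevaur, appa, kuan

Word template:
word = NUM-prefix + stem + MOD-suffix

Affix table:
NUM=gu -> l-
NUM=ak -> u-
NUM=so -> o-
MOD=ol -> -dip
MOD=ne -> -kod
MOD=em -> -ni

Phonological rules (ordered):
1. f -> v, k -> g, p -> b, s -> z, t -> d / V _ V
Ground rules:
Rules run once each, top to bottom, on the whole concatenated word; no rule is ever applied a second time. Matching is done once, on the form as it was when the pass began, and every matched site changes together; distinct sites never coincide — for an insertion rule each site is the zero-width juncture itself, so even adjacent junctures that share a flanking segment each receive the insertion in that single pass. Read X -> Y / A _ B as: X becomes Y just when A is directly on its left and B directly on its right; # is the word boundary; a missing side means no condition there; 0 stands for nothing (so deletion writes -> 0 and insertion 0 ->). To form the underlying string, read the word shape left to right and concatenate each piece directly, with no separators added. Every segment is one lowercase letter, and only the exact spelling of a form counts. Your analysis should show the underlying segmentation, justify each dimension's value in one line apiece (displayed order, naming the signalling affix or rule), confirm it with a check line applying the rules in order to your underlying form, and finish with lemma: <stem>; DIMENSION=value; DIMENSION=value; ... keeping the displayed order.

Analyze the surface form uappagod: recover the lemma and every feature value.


underlying: u-appa-kod
NUM=ak - signalled by the affix u-
MOD=ne - signalled by the affix -kod
check: uappakod -> uappagod
lemma: appa; NUM=ak; MOD=ne
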